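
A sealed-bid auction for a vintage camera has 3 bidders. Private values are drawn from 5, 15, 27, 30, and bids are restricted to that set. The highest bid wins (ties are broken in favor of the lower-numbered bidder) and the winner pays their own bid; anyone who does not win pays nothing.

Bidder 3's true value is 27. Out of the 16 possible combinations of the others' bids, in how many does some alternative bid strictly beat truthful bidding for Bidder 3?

Others bid (5, 5): truth gives 0; bid 15 gives 12 > 0. Violating.
Others bid (5, 15): truth gives 0; no alternative beats it.
Others bid (5, 27): truth gives 0; no alternative beats it.
(Checking all 16 profiles: 1 has a profitable deviation, 15 do not.)

1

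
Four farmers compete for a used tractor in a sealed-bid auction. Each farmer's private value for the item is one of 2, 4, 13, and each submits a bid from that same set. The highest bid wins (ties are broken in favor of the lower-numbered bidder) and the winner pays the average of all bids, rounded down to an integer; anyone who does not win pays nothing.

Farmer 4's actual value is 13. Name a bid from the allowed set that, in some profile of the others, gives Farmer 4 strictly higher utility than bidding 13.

4

Suppose Farmer 1 bids 2, Farmer 2 bids 2 and Farmer 3 bids 2.
Bid 13: wins, pays 4, utility 13 - 4 = 9.
Bid 4: wins, pays 2, utility 13 - 2 = 11.
So bidding 4 beats truth here (11 > 9).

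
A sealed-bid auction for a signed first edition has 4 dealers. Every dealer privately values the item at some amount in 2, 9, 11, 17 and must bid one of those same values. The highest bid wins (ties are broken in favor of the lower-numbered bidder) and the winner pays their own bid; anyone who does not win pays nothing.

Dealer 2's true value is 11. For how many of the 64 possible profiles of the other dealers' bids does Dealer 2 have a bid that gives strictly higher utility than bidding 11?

4

Others bid (2, 2, 2): truth gives 0; bid 9 gives 2 > 0. Violating.
Others bid (2, 2, 9): truth gives 0; bid 9 gives 2 > 0. Violating.
Others bid (2, 9, 2): truth gives 0; bid 9 gives 2 > 0. Violating.
Others bid (2, 9, 9): truth gives 0; bid 9 gives 2 > 0. Violating.
Others bid (2, 2, 11): truth gives 0; no alternative beats it.
Others bid (2, 2, 17): truth gives 0; no alternative beats it.
(Checking all 64 profiles: 4 have a profitable deviation, 60 do not.)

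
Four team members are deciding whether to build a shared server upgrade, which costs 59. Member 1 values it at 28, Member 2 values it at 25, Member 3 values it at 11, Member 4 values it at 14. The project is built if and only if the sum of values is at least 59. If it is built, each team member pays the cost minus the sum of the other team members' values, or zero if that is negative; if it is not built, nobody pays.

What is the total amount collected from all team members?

15

Total value 78 ≥ cost 59, so it is built.
Member 1: others sum to 50; max(0, 59 - 50) = 9.
Member 2: others sum to 53; max(0, 59 - 53) = 6.
Member 3: others sum to 67; max(0, 59 - 67) = 0.
Member 4: others sum to 64; max(0, 59 - 64) = 0.
Total collected = 9 + 6 + 0 + 0 = 15.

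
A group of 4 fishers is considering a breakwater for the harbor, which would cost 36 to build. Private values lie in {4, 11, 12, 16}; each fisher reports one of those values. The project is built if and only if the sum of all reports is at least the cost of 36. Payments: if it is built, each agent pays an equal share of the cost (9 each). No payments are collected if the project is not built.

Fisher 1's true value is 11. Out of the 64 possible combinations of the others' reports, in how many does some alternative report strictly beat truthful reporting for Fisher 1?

6

Others report (4, 4, 12): truth gives 0; report 16 gives 2 > 0. Violating.
Others report (4, 4, 16): truth gives 0; report 12 gives 2 > 0. Violating.
Others report (4, 12, 4): truth gives 0; report 16 gives 2 > 0. Violating.
Others report (4, 16, 4): truth gives 0; report 12 gives 2 > 0. Violating.
Others report (4, 4, 4): truth gives 0; no alternative beats it.
Others report (4, 4, 11): truth gives 0; no alternative beats it.
(Checking all 64 profiles: 6 have a profitable deviation, 58 do not.)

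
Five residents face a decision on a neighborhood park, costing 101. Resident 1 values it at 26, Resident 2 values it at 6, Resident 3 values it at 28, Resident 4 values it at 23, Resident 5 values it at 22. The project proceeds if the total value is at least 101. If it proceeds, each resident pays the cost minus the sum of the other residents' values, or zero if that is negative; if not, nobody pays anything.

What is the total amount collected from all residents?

Total value 105 ≥ cost 101, so it is built.
Resident 1: others sum to 79; max(0, 101 - 79) = 22.
Resident 2: others sum to 99; max(0, 101 - 99) = 2.
Resident 3: others sum to 77; max(0, 101 - 77) = 24.
Resident 4: others sum to 82; max(0, 101 - 82) = 19.
Resident 5: others sum to 83; max(0, 101 - 83) = 18.
Total collected = 22 + 2 + 24 + 19 + 18 = 85.

85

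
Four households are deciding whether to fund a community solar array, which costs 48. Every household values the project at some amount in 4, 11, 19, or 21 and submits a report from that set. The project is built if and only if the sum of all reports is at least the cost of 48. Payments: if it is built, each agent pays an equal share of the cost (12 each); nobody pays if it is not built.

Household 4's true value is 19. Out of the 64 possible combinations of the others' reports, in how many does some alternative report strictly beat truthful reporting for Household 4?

Others report (4, 4, 19): truth gives 0; report 21 gives 7 > 0. Violating.
Others report (4, 19, 4): truth gives 0; report 21 gives 7 > 0. Violating.
Others report (19, 4, 4): truth gives 0; report 21 gives 7 > 0. Violating.
Others report (4, 4, 4): truth gives 0; no alternative beats it.
Others report (4, 4, 11): truth gives 0; no alternative beats it.
(Checking all 64 profiles: 3 have a profitable deviation, 61 do not.)

3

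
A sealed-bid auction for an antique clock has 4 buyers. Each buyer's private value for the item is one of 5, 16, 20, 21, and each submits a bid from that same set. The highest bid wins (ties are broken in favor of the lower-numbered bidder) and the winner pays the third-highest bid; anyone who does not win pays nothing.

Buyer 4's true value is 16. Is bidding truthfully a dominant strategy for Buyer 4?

No

Consider the case where Buyer 1 bids 5, Buyer 2 bids 5 and Buyer 3 bids 16.
Truthful bid 16: loses, pays 0, utility 0.
Bid 20 instead: wins, pays 5, utility 16 - 5 = 11.
Since 11 > 0, bidding 20 is strictly better here, so truthful bidding is not dominant.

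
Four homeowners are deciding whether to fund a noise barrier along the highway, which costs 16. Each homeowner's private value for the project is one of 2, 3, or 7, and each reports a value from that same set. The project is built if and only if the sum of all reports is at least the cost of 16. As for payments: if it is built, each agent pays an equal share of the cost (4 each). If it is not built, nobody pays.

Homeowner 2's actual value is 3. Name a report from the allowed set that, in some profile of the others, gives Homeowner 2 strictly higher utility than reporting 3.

2

Suppose Homeowner 1 reports 3, Homeowner 3 reports 3 and Homeowner 4 reports 7.
Report 3: project built, pays 4, utility 3 - 4 = -1.
Report 2: project not built, utility 0.
So reporting 2 beats truth here (0 > -1).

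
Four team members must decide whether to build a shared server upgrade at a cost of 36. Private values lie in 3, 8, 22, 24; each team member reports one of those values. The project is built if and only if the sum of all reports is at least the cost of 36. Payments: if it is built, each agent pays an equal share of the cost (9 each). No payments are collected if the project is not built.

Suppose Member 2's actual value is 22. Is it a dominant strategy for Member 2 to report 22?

Check each profile of the others' reports and compare truth against every alternative report.
Others report (3, 3, 8): truth gives 13, best alternative gives 13.
Others report (3, 3, 22): truth gives 13, best alternative gives 13.
Others report (3, 3, 24): truth gives 13, best alternative gives 13.
Others report (3, 8, 3): truth gives 13, best alternative gives 13.
Others report (3, 8, 8): truth gives 13, best alternative gives 13.
Others report (3, 8, 22): truth gives 13, best alternative gives 13.
(Remaining 58 profiles checked similarly; truth is weakly best in each.)
In every case the truthful report is at least as good as any alternative, so it is a dominant strategy.

Yes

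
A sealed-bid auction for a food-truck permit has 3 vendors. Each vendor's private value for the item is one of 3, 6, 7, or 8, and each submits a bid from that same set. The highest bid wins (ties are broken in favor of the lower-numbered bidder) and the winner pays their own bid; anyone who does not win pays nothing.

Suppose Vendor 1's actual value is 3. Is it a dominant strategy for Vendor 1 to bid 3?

Check each profile of the others' bids and compare truth against every alternative bid.
Others bid (3, 3): truth gives 0, best alternative gives -3.
Others bid (3, 6): truth gives 0, best alternative gives -3.
Others bid (6, 3): truth gives 0, best alternative gives -3.
Others bid (6, 6): truth gives 0, best alternative gives -3.
Others bid (3, 7): truth gives 0, best alternative gives 0.
Others bid (3, 8): truth gives 0, best alternative gives 0.
(Remaining 10 profiles checked similarly; truth is weakly best in each.)
In every case the truthful bid is at least as good as any alternative, so it is a dominant strategy.

Yes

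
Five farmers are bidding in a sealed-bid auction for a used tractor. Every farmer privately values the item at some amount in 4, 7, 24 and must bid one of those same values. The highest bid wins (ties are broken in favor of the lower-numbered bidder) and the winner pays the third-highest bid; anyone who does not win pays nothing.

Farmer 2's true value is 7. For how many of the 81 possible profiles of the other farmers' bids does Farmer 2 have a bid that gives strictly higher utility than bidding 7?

4

Others bid (4, 4, 4, 24): truth gives 0; bid 24 gives 3 > 0. Violating.
Others bid (4, 4, 24, 4): truth gives 0; bid 24 gives 3 > 0. Violating.
Others bid (4, 24, 4, 4): truth gives 0; bid 24 gives 3 > 0. Violating.
Others bid (7, 4, 4, 4): truth gives 0; bid 24 gives 3 > 0. Violating.
Others bid (4, 4, 4, 4): truth gives 3; no alternative beats it.
Others bid (4, 4, 4, 7): truth gives 3; no alternative beats it.
(Checking all 81 profiles: 4 have a profitable deviation, 77 do not.)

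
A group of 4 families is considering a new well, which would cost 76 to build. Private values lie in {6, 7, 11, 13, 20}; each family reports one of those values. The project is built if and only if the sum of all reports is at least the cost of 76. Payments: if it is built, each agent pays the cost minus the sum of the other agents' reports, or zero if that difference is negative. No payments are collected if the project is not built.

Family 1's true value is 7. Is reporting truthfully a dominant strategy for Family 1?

Yes

Check each profile of the others' reports and compare truth against every alternative report.
Others report (6, 6, 6): truth gives 0, best alternative gives 0.
Others report (6, 6, 7): truth gives 0, best alternative gives 0.
Others report (6, 6, 11): truth gives 0, best alternative gives 0.
Others report (6, 6, 13): truth gives 0, best alternative gives 0.
Others report (6, 6, 20): truth gives 0, best alternative gives 0.
Others report (6, 7, 6): truth gives 0, best alternative gives 0.
(Remaining 119 profiles checked similarly; truth is weakly best in each.)
In every case the truthful report is at least as good as any alternative, so it is a dominant strategy.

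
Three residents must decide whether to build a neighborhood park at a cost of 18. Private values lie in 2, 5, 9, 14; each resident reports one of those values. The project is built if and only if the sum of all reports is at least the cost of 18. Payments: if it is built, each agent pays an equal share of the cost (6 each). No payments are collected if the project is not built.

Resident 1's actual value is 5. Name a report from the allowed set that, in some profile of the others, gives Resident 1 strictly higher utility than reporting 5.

2

Suppose Resident 2 reports 5 and Resident 3 reports 9.
Report 5: project built, pays 6, utility 5 - 6 = -1.
Report 2: project not built, utility 0.
So reporting 2 beats truth here (0 > -1).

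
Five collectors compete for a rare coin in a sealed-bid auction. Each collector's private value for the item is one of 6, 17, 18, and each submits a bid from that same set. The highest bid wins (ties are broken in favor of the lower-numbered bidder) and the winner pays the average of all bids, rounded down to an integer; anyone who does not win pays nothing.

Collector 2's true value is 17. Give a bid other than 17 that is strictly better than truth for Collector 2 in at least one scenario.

18

Suppose Collector 1 bids 6, Collector 3 bids 6, Collector 4 bids 6 and Collector 5 bids 18.
Bid 17: loses, pays 0, utility 0.
Bid 18: wins, pays 10, utility 17 - 10 = 7.
So bidding 18 beats truth here (7 > 0).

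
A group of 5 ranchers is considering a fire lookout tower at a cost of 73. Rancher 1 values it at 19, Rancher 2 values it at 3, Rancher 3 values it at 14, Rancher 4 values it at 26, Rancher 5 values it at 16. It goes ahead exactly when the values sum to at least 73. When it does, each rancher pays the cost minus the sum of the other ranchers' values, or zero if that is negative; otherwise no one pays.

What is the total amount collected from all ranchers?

Total value 78 ≥ cost 73, so it is built.
Rancher 1: others sum to 59; max(0, 73 - 59) = 14.
Rancher 2: others sum to 75; max(0, 73 - 75) = 0.
Rancher 3: others sum to 64; max(0, 73 - 64) = 9.
Rancher 4: others sum to 52; max(0, 73 - 52) = 21.
Rancher 5: others sum to 62; max(0, 73 - 62) = 11.
Total collected = 14 + 0 + 9 + 21 + 11 = 55.

55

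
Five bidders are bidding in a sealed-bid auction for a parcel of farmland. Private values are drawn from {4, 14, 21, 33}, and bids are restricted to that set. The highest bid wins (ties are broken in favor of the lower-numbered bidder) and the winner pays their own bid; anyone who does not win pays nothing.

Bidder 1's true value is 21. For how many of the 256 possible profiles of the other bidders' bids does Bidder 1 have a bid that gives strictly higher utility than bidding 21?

Others bid (4, 4, 4, 4): truth gives 0; bid 4 gives 17 > 0. Violating.
Others bid (4, 4, 4, 14): truth gives 0; bid 14 gives 7 > 0. Violating.
Others bid (4, 4, 14, 4): truth gives 0; bid 14 gives 7 > 0. Violating.
Others bid (4, 4, 14, 14): truth gives 0; bid 14 gives 7 > 0. Violating.
Others bid (4, 4, 4, 21): truth gives 0; no alternative beats it.
Others bid (4, 4, 4, 33): truth gives 0; no alternative beats it.
(Checking all 256 profiles: 16 have a profitable deviation, 240 do not.)

16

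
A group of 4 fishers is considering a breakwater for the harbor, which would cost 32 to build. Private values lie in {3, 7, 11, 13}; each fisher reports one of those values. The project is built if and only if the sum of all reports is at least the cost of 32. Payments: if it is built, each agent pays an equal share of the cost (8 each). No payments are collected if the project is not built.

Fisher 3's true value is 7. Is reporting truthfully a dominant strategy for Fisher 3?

Consider the case where Fisher 1 reports 3, Fisher 2 reports 11 and Fisher 4 reports 11.
Truthful report 7: project built, pays 8, utility 7 - 8 = -1.
Report 3 instead: project not built, utility 0.
Since 0 > -1, reporting 3 is strictly better here, so truthful reporting is not dominant.

No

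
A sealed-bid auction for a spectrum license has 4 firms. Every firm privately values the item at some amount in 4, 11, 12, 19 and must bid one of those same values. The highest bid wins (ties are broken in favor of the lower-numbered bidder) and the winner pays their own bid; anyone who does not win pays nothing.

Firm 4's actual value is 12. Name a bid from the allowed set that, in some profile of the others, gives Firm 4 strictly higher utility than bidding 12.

11

Suppose Firm 1 bids 4, Firm 2 bids 4 and Firm 3 bids 4.
Bid 12: wins, pays 12, utility 12 - 12 = 0.
Bid 11: wins, pays 11, utility 12 - 11 = 1.
So bidding 11 beats truth here (1 > 0).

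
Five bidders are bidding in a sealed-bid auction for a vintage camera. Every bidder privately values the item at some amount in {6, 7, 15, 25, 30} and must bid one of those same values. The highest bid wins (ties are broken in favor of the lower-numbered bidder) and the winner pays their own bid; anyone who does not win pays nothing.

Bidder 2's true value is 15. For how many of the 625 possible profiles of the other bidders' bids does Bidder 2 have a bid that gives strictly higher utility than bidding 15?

8

Others bid (6, 6, 6, 6): truth gives 0; bid 7 gives 8 > 0. Violating.
Others bid (6, 6, 6, 7): truth gives 0; bid 7 gives 8 > 0. Violating.
Others bid (6, 6, 7, 6): truth gives 0; bid 7 gives 8 > 0. Violating.
Others bid (6, 6, 7, 7): truth gives 0; bid 7 gives 8 > 0. Violating.
Others bid (6, 6, 6, 15): truth gives 0; no alternative beats it.
Others bid (6, 6, 6, 25): truth gives 0; no alternative beats it.
(Checking all 625 profiles: 8 have a profitable deviation, 617 do not.)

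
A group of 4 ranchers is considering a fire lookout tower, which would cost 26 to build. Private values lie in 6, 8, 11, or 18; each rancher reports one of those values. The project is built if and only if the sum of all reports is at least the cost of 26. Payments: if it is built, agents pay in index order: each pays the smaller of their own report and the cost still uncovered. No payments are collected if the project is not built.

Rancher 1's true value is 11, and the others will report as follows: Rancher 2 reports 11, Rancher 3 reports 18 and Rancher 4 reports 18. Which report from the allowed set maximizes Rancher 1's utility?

6

Report 6: project built, pays 6, utility 11 - 6 = 5.
Report 8: project built, pays 8, utility 11 - 8 = 3.
Report 11: project built, pays 11, utility 11 - 11 = 0.
Report 18: project built, pays 18, utility 11 - 18 = -7.
The best choice is 6 with utility 5.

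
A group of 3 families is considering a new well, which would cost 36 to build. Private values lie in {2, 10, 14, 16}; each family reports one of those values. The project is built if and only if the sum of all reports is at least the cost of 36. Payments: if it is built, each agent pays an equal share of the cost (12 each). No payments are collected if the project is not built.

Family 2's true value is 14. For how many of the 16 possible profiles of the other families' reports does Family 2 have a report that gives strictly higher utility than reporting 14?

Others report (10, 10): truth gives 0; report 16 gives 2 > 0. Violating.
Others report (2, 2): truth gives 0; no alternative beats it.
Others report (2, 10): truth gives 0; no alternative beats it.
(Checking all 16 profiles: 1 has a profitable deviation, 15 do not.)

1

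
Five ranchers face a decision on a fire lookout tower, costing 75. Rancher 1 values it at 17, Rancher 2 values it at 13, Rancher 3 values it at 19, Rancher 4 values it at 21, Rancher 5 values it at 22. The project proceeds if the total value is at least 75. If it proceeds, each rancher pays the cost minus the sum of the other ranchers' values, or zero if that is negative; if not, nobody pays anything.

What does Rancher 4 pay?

Total value 92 ≥ cost 75, so the project is built.
The other ranchers' values sum to 71.
Cost minus that sum is 75 - 71 = 4.

4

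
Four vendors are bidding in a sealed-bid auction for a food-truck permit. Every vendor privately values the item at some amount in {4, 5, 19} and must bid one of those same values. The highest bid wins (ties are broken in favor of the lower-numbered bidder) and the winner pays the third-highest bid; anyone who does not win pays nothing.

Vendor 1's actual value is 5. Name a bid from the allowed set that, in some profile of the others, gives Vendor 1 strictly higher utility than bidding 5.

19

Suppose Vendor 2 bids 4, Vendor 3 bids 4 and Vendor 4 bids 19.
Bid 5: loses, pays 0, utility 0.
Bid 19: wins, pays 4, utility 5 - 4 = 1.
So bidding 19 beats truth here (1 > 0).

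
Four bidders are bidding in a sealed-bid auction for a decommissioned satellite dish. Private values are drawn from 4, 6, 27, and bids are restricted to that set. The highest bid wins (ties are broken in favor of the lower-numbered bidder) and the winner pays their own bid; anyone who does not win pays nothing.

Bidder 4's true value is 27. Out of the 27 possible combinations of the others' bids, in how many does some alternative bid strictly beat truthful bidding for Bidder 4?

1

Others bid (4, 4, 4): truth gives 0; bid 6 gives 21 > 0. Violating.
Others bid (4, 4, 6): truth gives 0; no alternative beats it.
Others bid (4, 4, 27): truth gives 0; no alternative beats it.
(Checking all 27 profiles: 1 has a profitable deviation, 26 do not.)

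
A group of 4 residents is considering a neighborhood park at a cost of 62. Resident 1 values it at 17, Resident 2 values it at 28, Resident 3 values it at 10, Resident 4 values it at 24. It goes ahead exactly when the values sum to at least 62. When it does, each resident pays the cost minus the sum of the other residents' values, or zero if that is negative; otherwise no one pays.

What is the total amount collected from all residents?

Total value 79 ≥ cost 62, so it is built.
Resident 1: others sum to 62; max(0, 62 - 62) = 0.
Resident 2: others sum to 51; max(0, 62 - 51) = 11.
Resident 3: others sum to 69; max(0, 62 - 69) = 0.
Resident 4: others sum to 55; max(0, 62 - 55) = 7.
Total collected = 0 + 11 + 0 + 7 = 18.

18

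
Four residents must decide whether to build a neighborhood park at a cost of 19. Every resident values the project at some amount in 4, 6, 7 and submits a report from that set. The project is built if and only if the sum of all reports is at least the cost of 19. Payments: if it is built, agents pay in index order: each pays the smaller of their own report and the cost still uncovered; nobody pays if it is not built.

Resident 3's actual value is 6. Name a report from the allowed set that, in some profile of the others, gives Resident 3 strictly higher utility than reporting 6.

4

Suppose Resident 1 reports 4, Resident 2 reports 4 and Resident 4 reports 7.
Report 6: project built, pays 6, utility 6 - 6 = 0.
Report 4: project built, pays 4, utility 6 - 4 = 2.
So reporting 4 beats truth here (2 > 0).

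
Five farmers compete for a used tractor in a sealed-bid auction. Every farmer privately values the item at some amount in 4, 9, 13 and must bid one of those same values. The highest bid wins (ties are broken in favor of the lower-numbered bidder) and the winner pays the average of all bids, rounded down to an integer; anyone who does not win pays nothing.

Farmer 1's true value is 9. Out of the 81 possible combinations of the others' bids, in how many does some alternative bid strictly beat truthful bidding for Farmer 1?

17

Others bid (4, 4, 4, 4): truth gives 4; bid 4 gives 5 > 4. Violating.
Others bid (4, 4, 4, 13): truth gives 0; bid 13 gives 2 > 0. Violating.
Others bid (4, 4, 9, 13): truth gives 0; bid 13 gives 1 > 0. Violating.
Others bid (4, 4, 13, 4): truth gives 0; bid 13 gives 2 > 0. Violating.
Others bid (4, 4, 4, 9): truth gives 3; no alternative beats it.
Others bid (4, 4, 9, 4): truth gives 3; no alternative beats it.
(Checking all 81 profiles: 17 have a profitable deviation, 64 do not.)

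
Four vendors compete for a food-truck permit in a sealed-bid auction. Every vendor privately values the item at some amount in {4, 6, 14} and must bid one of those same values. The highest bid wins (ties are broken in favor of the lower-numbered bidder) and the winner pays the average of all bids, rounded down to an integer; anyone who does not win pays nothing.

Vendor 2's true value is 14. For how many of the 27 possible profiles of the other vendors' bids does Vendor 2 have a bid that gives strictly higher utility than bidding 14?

Others bid (4, 4, 4): truth gives 8; bid 6 gives 10 > 8. Violating.
Others bid (4, 4, 6): truth gives 7; bid 6 gives 9 > 7. Violating.
Others bid (4, 6, 4): truth gives 7; bid 6 gives 9 > 7. Violating.
Others bid (4, 6, 6): truth gives 7; bid 6 gives 9 > 7. Violating.
Others bid (4, 4, 14): truth gives 5; no alternative beats it.
Others bid (4, 6, 14): truth gives 5; no alternative beats it.
(Checking all 27 profiles: 4 have a profitable deviation, 23 do not.)

4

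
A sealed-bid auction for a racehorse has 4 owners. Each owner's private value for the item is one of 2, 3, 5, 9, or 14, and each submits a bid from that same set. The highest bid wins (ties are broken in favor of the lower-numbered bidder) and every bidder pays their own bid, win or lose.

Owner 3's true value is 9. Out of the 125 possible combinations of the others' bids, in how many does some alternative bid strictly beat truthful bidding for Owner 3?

Others bid (2, 2, 2): truth gives 0; bid 3 gives 6 > 0. Violating.
Others bid (2, 2, 3): truth gives 0; bid 3 gives 6 > 0. Violating.
Others bid (2, 2, 5): truth gives 0; bid 5 gives 4 > 0. Violating.
Others bid (2, 2, 14): truth gives -9; bid 2 gives -2 > -9. Violating.
Others bid (2, 2, 9): truth gives 0; no alternative beats it.
Others bid (2, 3, 9): truth gives 0; no alternative beats it.
(Checking all 125 profiles: 101 have a profitable deviation, 24 do not.)

101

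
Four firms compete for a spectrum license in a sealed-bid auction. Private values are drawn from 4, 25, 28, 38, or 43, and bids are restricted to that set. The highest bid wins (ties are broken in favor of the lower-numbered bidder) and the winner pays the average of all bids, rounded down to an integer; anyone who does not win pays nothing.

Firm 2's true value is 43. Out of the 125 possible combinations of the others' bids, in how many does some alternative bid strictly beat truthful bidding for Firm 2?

48

Others bid (4, 4, 4): truth gives 30; bid 25 gives 34 > 30. Violating.
Others bid (4, 4, 25): truth gives 24; bid 25 gives 29 > 24. Violating.
Others bid (4, 4, 28): truth gives 24; bid 28 gives 27 > 24. Violating.
Others bid (4, 4, 38): truth gives 21; bid 38 gives 22 > 21. Violating.
Others bid (4, 4, 43): truth gives 20; no alternative beats it.
Others bid (4, 25, 43): truth gives 15; no alternative beats it.
(Checking all 125 profiles: 48 have a profitable deviation, 77 do not.)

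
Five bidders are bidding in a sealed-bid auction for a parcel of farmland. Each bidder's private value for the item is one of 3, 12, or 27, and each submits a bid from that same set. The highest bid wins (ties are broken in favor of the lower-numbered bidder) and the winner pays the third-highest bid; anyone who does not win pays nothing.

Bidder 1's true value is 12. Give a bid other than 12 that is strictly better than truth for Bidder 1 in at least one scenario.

Suppose Bidder 2 bids 3, Bidder 3 bids 3, Bidder 4 bids 3 and Bidder 5 bids 27.
Bid 12: loses, pays 0, utility 0.
Bid 27: wins, pays 3, utility 12 - 3 = 9.
So bidding 27 beats truth here (9 > 0).

27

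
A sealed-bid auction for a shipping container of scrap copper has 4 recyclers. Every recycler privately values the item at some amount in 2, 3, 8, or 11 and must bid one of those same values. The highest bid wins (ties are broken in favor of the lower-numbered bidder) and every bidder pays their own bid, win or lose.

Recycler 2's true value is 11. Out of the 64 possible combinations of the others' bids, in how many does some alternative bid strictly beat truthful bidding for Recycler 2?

34

Others bid (2, 2, 2): truth gives 0; bid 3 gives 8 > 0. Violating.
Others bid (2, 2, 3): truth gives 0; bid 3 gives 8 > 0. Violating.
Others bid (2, 2, 8): truth gives 0; bid 8 gives 3 > 0. Violating.
Others bid (2, 3, 2): truth gives 0; bid 3 gives 8 > 0. Violating.
Others bid (2, 2, 11): truth gives 0; no alternative beats it.
Others bid (2, 3, 11): truth gives 0; no alternative beats it.
(Checking all 64 profiles: 34 have a profitable deviation, 30 do not.)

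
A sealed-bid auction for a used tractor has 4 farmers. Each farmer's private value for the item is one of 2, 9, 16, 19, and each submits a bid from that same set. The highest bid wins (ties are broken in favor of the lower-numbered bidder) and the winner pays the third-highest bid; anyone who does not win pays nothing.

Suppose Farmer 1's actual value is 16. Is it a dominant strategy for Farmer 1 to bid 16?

No

Consider the case where Farmer 2 bids 2, Farmer 3 bids 2 and Farmer 4 bids 19.
Truthful bid 16: loses, pays 0, utility 0.
Bid 19 instead: wins, pays 2, utility 16 - 2 = 14.
Since 14 > 0, bidding 19 is strictly better here, so truthful bidding is not dominant.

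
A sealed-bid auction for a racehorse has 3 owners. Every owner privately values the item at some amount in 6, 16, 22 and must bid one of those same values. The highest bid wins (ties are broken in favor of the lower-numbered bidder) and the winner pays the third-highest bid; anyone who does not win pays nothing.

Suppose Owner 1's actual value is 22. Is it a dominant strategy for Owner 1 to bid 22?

Check each profile of the others' bids and compare truth against every alternative bid.
Others bid (6, 22): truth gives 16, best alternative gives 0.
Others bid (22, 6): truth gives 16, best alternative gives 0.
Others bid (16, 22): truth gives 6, best alternative gives 0.
Others bid (22, 16): truth gives 6, best alternative gives 0.
Others bid (6, 6): truth gives 16, best alternative gives 16.
Others bid (6, 16): truth gives 16, best alternative gives 16.
(Remaining 3 profiles checked similarly; truth is weakly best in each.)
In every case the truthful bid is at least as good as any alternative, so it is a dominant strategy.

Yes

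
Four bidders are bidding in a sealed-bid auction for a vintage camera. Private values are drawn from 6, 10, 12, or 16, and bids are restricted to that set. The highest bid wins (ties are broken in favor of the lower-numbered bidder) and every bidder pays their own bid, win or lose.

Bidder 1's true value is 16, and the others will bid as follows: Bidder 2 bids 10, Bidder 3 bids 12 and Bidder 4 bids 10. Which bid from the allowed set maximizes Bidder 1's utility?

12

Bid 6: loses but pays 6, utility -6.
Bid 10: loses but pays 10, utility -10.
Bid 12: wins, pays 12, utility 16 - 12 = 4.
Bid 16: wins, pays 16, utility 16 - 16 = 0.
The best choice is 12 with utility 4.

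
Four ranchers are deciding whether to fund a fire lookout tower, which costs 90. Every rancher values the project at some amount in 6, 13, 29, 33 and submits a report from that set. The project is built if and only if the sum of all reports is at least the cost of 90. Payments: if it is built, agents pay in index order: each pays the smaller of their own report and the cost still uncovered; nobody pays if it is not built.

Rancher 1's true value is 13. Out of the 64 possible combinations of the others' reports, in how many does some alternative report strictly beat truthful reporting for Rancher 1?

Others report (29, 29, 29): truth gives 0; report 6 gives 7 > 0. Violating.
Others report (29, 29, 33): truth gives 0; report 6 gives 7 > 0. Violating.
Others report (29, 33, 29): truth gives 0; report 6 gives 7 > 0. Violating.
Others report (29, 33, 33): truth gives 0; report 6 gives 7 > 0. Violating.
Others report (6, 6, 6): truth gives 0; no alternative beats it.
Others report (6, 6, 13): truth gives 0; no alternative beats it.
(Checking all 64 profiles: 8 have a profitable deviation, 56 do not.)

8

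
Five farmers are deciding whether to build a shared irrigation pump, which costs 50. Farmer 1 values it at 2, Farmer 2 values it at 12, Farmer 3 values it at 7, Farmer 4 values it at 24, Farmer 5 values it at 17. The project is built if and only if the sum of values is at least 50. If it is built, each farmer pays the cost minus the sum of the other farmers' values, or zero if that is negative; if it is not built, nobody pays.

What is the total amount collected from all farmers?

Total value 62 ≥ cost 50, so it is built.
Farmer 1: others sum to 60; max(0, 50 - 60) = 0.
Farmer 2: others sum to 50; max(0, 50 - 50) = 0.
Farmer 3: others sum to 55; max(0, 50 - 55) = 0.
Farmer 4: others sum to 38; max(0, 50 - 38) = 12.
Farmer 5: others sum to 45; max(0, 50 - 45) = 5.
Total collected = 0 + 0 + 0 + 12 + 5 = 17.

17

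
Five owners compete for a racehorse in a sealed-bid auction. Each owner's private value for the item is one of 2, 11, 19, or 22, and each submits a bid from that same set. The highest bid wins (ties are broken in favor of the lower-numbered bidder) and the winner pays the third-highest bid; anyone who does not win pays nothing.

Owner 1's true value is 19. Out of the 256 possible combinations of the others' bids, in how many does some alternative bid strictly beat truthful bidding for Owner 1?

32

Others bid (2, 2, 2, 22): truth gives 0; bid 22 gives 17 > 0. Violating.
Others bid (2, 2, 11, 22): truth gives 0; bid 22 gives 8 > 0. Violating.
Others bid (2, 2, 22, 2): truth gives 0; bid 22 gives 17 > 0. Violating.
Others bid (2, 2, 22, 11): truth gives 0; bid 22 gives 8 > 0. Violating.
Others bid (2, 2, 2, 2): truth gives 17; no alternative beats it.
Others bid (2, 2, 2, 11): truth gives 17; no alternative beats it.
(Checking all 256 profiles: 32 have a profitable deviation, 224 do not.)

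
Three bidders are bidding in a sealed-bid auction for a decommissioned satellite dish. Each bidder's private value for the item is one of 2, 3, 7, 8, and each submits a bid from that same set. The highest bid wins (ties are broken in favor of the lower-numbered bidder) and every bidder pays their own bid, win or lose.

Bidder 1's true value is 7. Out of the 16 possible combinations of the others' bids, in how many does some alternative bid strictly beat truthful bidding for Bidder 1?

Others bid (2, 2): truth gives 0; bid 2 gives 5 > 0. Violating.
Others bid (2, 3): truth gives 0; bid 3 gives 4 > 0. Violating.
Others bid (2, 8): truth gives -7; bid 8 gives -1 > -7. Violating.
Others bid (3, 2): truth gives 0; bid 3 gives 4 > 0. Violating.
Others bid (2, 7): truth gives 0; no alternative beats it.
Others bid (3, 7): truth gives 0; no alternative beats it.
(Checking all 16 profiles: 11 have a profitable deviation, 5 do not.)

11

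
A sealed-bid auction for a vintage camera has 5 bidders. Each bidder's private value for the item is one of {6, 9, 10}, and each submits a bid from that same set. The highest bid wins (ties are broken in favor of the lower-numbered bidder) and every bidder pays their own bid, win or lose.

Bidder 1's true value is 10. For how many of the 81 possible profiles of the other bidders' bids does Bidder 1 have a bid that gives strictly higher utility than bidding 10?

Others bid (6, 6, 6, 6): truth gives 0; bid 6 gives 4 > 0. Violating.
Others bid (6, 6, 6, 9): truth gives 0; bid 9 gives 1 > 0. Violating.
Others bid (6, 6, 9, 6): truth gives 0; bid 9 gives 1 > 0. Violating.
Others bid (6, 6, 9, 9): truth gives 0; bid 9 gives 1 > 0. Violating.
Others bid (6, 6, 6, 10): truth gives 0; no alternative beats it.
Others bid (6, 6, 9, 10): truth gives 0; no alternative beats it.
(Checking all 81 profiles: 16 have a profitable deviation, 65 do not.)

16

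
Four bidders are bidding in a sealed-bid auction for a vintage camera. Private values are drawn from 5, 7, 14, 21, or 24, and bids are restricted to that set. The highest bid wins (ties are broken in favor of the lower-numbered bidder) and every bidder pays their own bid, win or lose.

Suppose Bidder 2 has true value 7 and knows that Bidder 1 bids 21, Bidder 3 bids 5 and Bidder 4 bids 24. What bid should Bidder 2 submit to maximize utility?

5

Bid 5: loses but pays 5, utility -5.
Bid 7: loses but pays 7, utility -7.
Bid 14: loses but pays 14, utility -14.
Bid 21: loses but pays 21, utility -21.
Bid 24: wins, pays 24, utility 7 - 24 = -17.
The best choice is 5 with utility -5.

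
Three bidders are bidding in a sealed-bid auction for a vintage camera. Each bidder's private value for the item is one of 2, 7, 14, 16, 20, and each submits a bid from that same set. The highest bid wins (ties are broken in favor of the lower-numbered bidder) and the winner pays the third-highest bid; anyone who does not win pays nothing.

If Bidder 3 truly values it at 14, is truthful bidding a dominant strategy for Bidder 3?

Consider the case where Bidder 1 bids 2 and Bidder 2 bids 14.
Truthful bid 14: loses, pays 0, utility 0.
Bid 16 instead: wins, pays 2, utility 14 - 2 = 12.
Since 12 > 0, bidding 16 is strictly better here, so truthful bidding is not dominant.

No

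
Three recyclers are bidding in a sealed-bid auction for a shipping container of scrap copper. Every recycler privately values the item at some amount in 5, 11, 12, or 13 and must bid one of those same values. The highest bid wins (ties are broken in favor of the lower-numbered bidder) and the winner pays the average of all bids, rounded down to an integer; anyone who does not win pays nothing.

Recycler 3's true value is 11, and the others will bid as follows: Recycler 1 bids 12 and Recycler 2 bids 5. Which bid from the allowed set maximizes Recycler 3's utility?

13

Bid 5: loses, pays 0, utility 0.
Bid 11: loses, pays 0, utility 0.
Bid 12: loses, pays 0, utility 0.
Bid 13: wins, pays 10, utility 11 - 10 = 1.
The best choice is 13 with utility 1.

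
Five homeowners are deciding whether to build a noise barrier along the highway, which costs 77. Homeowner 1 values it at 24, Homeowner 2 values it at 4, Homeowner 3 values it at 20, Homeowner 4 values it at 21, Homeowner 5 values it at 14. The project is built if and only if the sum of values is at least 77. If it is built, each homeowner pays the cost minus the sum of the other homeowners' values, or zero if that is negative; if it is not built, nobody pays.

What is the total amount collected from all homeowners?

Total value 83 ≥ cost 77, so it is built.
Homeowner 1: others sum to 59; max(0, 77 - 59) = 18.
Homeowner 2: others sum to 79; max(0, 77 - 79) = 0.
Homeowner 3: others sum to 63; max(0, 77 - 63) = 14.
Homeowner 4: others sum to 62; max(0, 77 - 62) = 15.
Homeowner 5: others sum to 69; max(0, 77 - 69) = 8.
Total collected = 18 + 0 + 14 + 15 + 8 = 55.

55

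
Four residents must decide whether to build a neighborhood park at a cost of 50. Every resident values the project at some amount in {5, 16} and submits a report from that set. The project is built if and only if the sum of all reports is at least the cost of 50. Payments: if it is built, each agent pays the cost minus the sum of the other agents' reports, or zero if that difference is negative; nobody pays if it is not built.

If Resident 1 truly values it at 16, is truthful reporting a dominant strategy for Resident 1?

Check each profile of the others' reports and compare truth against every alternative report.
Others report (5, 16, 16): truth gives 3, best alternative gives 0.
Others report (16, 5, 16): truth gives 3, best alternative gives 0.
Others report (16, 16, 5): truth gives 3, best alternative gives 0.
Others report (16, 16, 16): truth gives 14, best alternative gives 14.
Others report (5, 5, 5): truth gives 0, best alternative gives 0.
Others report (5, 5, 16): truth gives 0, best alternative gives 0.
(Remaining 2 profiles checked similarly; truth is weakly best in each.)
In every case the truthful report is at least as good as any alternative, so it is a dominant strategy.

Yes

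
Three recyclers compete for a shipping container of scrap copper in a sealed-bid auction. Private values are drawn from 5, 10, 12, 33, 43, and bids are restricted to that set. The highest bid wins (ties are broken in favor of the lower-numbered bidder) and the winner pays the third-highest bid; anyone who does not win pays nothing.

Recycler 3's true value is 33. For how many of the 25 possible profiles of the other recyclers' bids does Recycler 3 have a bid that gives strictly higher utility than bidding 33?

6

Others bid (5, 33): truth gives 0; bid 43 gives 28 > 0. Violating.
Others bid (10, 33): truth gives 0; bid 43 gives 23 > 0. Violating.
Others bid (12, 33): truth gives 0; bid 43 gives 21 > 0. Violating.
Others bid (33, 5): truth gives 0; bid 43 gives 28 > 0. Violating.
Others bid (5, 5): truth gives 28; no alternative beats it.
Others bid (5, 10): truth gives 28; no alternative beats it.
(Checking all 25 profiles: 6 have a profitable deviation, 19 do not.)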